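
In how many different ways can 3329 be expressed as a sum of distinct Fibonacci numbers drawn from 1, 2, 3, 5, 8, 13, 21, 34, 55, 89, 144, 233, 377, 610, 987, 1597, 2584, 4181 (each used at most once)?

Each representation comes from the Zeckendorf form by replacing some F_k with F_{k−1} + F_{k−2} where possible.
3329 = 2584+610+89+34+8+3+1 = 2584+610+89+21+13+8+3+1 = 2584+377+233+89+34+8+3+1 = … (11 more), for 14 in all.

14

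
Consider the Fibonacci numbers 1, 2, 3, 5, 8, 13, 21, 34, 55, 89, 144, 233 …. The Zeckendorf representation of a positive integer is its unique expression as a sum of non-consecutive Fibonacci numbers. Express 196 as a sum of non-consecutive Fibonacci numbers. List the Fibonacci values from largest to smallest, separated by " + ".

Greedy algorithm:
take 144 (≤ 196); 196 − 144 = 52
take 34 (≤ 52); 52 − 34 = 18
take 13 (≤ 18); 18 − 13 = 5
take 5 (≤ 5); 5 − 5 = 0
So 196 = 144 + 34 + 13 + 5, with no two terms consecutive in the sequence.

144 + 34 + 13 + 5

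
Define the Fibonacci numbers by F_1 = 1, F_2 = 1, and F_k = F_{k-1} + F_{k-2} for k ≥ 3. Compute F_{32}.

Iterating the recurrence up to F_{25} = 75025 and F_{24} = 46368:
F_{26} = F_{25} + F_{24} = 75025 + 46368 = 121393
F_{27} = F_{26} + F_{25} = 121393 + 75025 = 196418
F_{28} = F_{27} + F_{26} = 196418 + 121393 = 317811
F_{29} = F_{28} + F_{27} = 317811 + 196418 = 514229
F_{30} = F_{29} + F_{28} = 514229 + 317811 = 832040
F_{31} = F_{30} + F_{29} = 832040 + 514229 = 1346269
F_{32} = F_{31} + F_{30} = 1346269 + 832040 = 2178309

2178309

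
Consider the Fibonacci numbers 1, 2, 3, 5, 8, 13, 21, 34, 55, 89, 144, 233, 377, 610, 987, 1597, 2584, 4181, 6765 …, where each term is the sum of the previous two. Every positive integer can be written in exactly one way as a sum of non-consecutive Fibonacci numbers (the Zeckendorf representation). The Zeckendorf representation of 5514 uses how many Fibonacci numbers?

6

5514: greatest Fibonacci not exceeding it is 4181, leaving 1333
1333: greatest Fibonacci not exceeding it is 987, leaving 346
346: greatest Fibonacci not exceeding it is 233, leaving 113
113: greatest Fibonacci not exceeding it is 89, leaving 24
24: greatest Fibonacci not exceeding it is 21, leaving 3
3: greatest Fibonacci not exceeding it is 3, leaving 0
5514 = 4181 + 987 + 233 + 89 + 21 + 3, which has 6 terms.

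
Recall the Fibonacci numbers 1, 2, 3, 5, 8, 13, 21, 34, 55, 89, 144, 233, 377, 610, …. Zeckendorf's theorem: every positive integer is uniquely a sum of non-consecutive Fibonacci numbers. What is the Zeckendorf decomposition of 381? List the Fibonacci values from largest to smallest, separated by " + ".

Greedy algorithm:
381: greatest Fibonacci not exceeding it is 377, leaving 4
4: greatest Fibonacci not exceeding it is 3, leaving 1
1: greatest Fibonacci not exceeding it is 1, leaving 0
So 381 = 377 + 3 + 1, with no two terms consecutive in the sequence.

377 + 3 + 1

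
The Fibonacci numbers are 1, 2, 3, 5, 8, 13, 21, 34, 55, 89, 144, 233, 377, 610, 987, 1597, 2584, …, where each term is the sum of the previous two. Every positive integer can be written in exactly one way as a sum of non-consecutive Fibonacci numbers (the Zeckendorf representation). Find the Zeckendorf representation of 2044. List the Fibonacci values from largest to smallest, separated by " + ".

Repeatedly subtract the largest Fibonacci number that fits:
take 1597 (≤ 2044); 2044 − 1597 = 447
take 377 (≤ 447); 447 − 377 = 70
take 55 (≤ 70); 70 − 55 = 15
take 13 (≤ 15); 15 − 13 = 2
take 2 (≤ 2); 2 − 2 = 0
So 2044 = 1597 + 377 + 55 + 13 + 2, with no two terms consecutive in the sequence.

1597 + 377 + 55 + 13 + 2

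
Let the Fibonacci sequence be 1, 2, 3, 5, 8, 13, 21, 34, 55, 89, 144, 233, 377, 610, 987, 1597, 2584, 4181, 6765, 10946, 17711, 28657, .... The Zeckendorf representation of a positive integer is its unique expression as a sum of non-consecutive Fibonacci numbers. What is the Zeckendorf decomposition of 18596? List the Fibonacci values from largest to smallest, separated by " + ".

17711 + 610 + 233 + 34 + 8

Greedy algorithm:
largest Fibonacci ≤ 18596 is 17711; 18596 − 17711 = 885
largest Fibonacci ≤ 885 is 610; 885 − 610 = 275
largest Fibonacci ≤ 275 is 233; 275 − 233 = 42
largest Fibonacci ≤ 42 is 34; 42 − 34 = 8
largest Fibonacci ≤ 8 is 8; 8 − 8 = 0
So 18596 = 17711 + 610 + 233 + 34 + 8, with no two terms consecutive in the sequence.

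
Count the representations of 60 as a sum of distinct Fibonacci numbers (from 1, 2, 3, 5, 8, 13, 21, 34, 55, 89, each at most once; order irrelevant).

6

60 = 55+5 = 55+3+2 = 34+21+5 = … (3 more), for 6 in all.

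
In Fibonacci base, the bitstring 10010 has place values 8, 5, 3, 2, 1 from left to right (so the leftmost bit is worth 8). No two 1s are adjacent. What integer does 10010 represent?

10

Summing the place values of the 1 bits: 8 + 2 = 10.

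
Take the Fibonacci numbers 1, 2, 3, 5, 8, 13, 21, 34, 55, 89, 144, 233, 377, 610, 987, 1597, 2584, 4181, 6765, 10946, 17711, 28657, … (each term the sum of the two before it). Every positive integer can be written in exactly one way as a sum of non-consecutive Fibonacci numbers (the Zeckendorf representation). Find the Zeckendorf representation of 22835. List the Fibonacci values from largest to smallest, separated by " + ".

subtract 17711 from 22835: 5124 remains
subtract 4181 from 5124: 943 remains
subtract 610 from 943: 333 remains
subtract 233 from 333: 100 remains
subtract 89 from 100: 11 remains
subtract 8 from 11: 3 remains
subtract 3 from 3: 0 remains
So 22835 = 17711 + 4181 + 610 + 233 + 89 + 8 + 3, with no two terms consecutive in the sequence.

17711 + 4181 + 610 + 233 + 89 + 8 + 3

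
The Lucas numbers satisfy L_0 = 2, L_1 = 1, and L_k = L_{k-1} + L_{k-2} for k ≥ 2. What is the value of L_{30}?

1860498

Iterating the recurrence up to L_{22} = 39603 and L_{21} = 24476:
L_{23} = L_{22} + L_{21} = 39603 + 24476 = 64079
L_{24} = L_{23} + L_{22} = 64079 + 39603 = 103682
L_{25} = L_{24} + L_{23} = 103682 + 64079 = 167761
L_{26} = L_{25} + L_{24} = 167761 + 103682 = 271443
L_{27} = L_{26} + L_{25} = 271443 + 167761 = 439204
L_{28} = L_{27} + L_{26} = 439204 + 271443 = 710647
L_{29} = L_{28} + L_{27} = 710647 + 439204 = 1149851
L_{30} = L_{29} + L_{28} = 1149851 + 710647 = 1860498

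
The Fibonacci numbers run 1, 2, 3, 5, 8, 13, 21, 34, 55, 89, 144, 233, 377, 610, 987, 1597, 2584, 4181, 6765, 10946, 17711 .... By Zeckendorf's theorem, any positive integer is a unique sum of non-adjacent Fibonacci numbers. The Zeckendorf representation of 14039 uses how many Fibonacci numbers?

14039 − 10946 = 3093
3093 − 2584 = 509
509 − 377 = 132
132 − 89 = 43
43 − 34 = 9
9 − 8 = 1
1 − 1 = 0
14039 = 10946 + 2584 + 377 + 89 + 34 + 8 + 1, which has 7 terms.

7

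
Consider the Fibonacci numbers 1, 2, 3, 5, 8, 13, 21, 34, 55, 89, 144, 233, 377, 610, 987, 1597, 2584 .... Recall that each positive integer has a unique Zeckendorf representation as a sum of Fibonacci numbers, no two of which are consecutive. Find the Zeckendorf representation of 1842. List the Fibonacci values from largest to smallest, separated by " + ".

Greedy algorithm:
1842: greatest Fibonacci not exceeding it is 1597, leaving 245
245: greatest Fibonacci not exceeding it is 233, leaving 12
12: greatest Fibonacci not exceeding it is 8, leaving 4
4: greatest Fibonacci not exceeding it is 3, leaving 1
1: greatest Fibonacci not exceeding it is 1, leaving 0
So 1842 = 1597 + 233 + 8 + 3 + 1, with no two terms consecutive in the sequence.

1597 + 233 + 8 + 3 + 1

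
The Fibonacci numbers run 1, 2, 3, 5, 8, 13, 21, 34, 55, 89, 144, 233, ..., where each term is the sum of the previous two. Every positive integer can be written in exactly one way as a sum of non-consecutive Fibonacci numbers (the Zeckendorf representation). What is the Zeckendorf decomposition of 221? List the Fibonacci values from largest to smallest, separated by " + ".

144 + 55 + 21 + 1

subtract 144 from 221: 77 remains
subtract 55 from 77: 22 remains
subtract 21 from 22: 1 remains
subtract 1 from 1: 0 remains
So 221 = 144 + 55 + 21 + 1, with no two terms consecutive in the sequence.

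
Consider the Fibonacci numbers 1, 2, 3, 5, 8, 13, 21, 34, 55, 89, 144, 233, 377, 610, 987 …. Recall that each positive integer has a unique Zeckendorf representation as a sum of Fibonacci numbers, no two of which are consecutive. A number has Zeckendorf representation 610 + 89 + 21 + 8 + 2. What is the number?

610 + 89 + 21 + 8 + 2 = 730.

730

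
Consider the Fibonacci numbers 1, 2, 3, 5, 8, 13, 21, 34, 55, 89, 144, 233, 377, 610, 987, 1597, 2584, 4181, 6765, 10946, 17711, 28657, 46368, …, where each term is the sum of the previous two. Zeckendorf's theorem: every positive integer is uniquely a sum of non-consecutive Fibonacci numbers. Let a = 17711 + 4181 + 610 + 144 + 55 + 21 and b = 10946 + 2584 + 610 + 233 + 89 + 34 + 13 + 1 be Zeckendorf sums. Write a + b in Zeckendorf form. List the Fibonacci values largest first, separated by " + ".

28657 + 6765 + 1597 + 144 + 55 + 13 + 1

The two numbers are 22722 and 14510, so their sum is 37232.
37232 − 28657 = 8575
8575 − 6765 = 1810
1810 − 1597 = 213
213 − 144 = 69
69 − 55 = 14
14 − 13 = 1
1 − 1 = 0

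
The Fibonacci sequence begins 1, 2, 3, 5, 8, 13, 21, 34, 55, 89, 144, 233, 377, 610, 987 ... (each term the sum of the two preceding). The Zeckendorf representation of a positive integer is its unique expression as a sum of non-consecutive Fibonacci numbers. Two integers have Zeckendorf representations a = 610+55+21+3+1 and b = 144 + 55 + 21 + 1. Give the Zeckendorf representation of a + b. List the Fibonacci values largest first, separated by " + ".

The two numbers are 690 and 221, so their sum is 911.
Repeatedly subtract the largest Fibonacci number that fits:
subtract 610 from 911: 301 remains
subtract 233 from 301: 68 remains
subtract 55 from 68: 13 remains
subtract 13 from 13: 0 remains

610 + 233 + 55 + 13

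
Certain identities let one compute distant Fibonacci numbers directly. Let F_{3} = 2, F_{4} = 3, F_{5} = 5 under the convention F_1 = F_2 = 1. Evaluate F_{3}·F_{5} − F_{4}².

1

2·5 − 3² = 10 − 9 = 1. (Cassini's identity: F_{k−1}F_{k+1} − F_k² = (−1)^k.)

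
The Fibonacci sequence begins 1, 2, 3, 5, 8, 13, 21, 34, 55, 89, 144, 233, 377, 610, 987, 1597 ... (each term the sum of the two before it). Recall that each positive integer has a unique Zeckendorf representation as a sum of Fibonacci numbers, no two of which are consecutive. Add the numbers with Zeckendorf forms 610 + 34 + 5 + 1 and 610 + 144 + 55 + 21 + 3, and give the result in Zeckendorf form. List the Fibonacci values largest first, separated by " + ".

987 + 377 + 89 + 21 + 8 + 1

The two numbers are 650 and 833, so their sum is 1483.
largest Fibonacci ≤ 1483 is 987; 1483 − 987 = 496
largest Fibonacci ≤ 496 is 377; 496 − 377 = 119
largest Fibonacci ≤ 119 is 89; 119 − 89 = 30
largest Fibonacci ≤ 30 is 21; 30 − 21 = 9
largest Fibonacci ≤ 9 is 8; 9 − 8 = 1
largest Fibonacci ≤ 1 is 1; 1 − 1 = 0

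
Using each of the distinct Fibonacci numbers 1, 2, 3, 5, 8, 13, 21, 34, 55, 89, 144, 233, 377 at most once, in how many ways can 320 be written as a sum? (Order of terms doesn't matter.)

10

Each representation comes from the Zeckendorf form by replacing some F_k with F_{k−1} + F_{k−2} where possible.
320 = 233+55+21+8+3 = 233+55+21+8+2+1 = 144+89+55+21+8+3 = … (7 more), for 10 in all.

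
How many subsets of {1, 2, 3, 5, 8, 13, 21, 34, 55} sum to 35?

Starting from the Zeckendorf form and repeatedly splitting a term F_k into F_{k−1} + F_{k−2} (when neither is already used) reaches every representation.
35 = 34+1 = 21+13+1 = 21+8+5+1 = 21+8+3+2+1 — 4 representations.

4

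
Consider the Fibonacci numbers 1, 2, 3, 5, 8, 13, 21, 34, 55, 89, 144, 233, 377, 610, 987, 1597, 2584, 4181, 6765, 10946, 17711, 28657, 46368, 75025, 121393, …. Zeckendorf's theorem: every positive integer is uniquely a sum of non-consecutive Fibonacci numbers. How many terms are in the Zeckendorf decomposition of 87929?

Greedy algorithm:
take 75025 (≤ 87929); 87929 − 75025 = 12904
take 10946 (≤ 12904); 12904 − 10946 = 1958
take 1597 (≤ 1958); 1958 − 1597 = 361
take 233 (≤ 361); 361 − 233 = 128
take 89 (≤ 128); 128 − 89 = 39
take 34 (≤ 39); 39 − 34 = 5
take 5 (≤ 5); 5 − 5 = 0
87929 = 75025 + 10946 + 1597 + 233 + 89 + 34 + 5, which has 7 terms.

7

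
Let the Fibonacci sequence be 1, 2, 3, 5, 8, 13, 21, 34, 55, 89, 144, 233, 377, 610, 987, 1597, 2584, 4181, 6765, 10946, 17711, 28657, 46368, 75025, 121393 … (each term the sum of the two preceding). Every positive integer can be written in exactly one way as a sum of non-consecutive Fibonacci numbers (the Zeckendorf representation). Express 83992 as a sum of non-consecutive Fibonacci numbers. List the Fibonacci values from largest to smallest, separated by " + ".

75025 + 6765 + 1597 + 377 + 144 + 55 + 21 + 8

75025 ≤ 83992 < 121393, so take 75025; remainder 8967
6765 ≤ 8967 < 10946, so take 6765; remainder 2202
1597 ≤ 2202 < 2584, so take 1597; remainder 605
377 ≤ 605 < 610, so take 377; remainder 228
144 ≤ 228 < 233, so take 144; remainder 84
55 ≤ 84 < 89, so take 55; remainder 29
21 ≤ 29 < 34, so take 21; remainder 8
8 ≤ 8 < 13, so take 8; remainder 0
So 83992 = 75025 + 6765 + 1597 + 377 + 144 + 55 + 21 + 8, with no two terms consecutive in the sequence.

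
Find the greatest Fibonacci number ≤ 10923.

6765

6765 ≤ 10923 < 10946, so the largest Fibonacci number not exceeding 10923 is 6765.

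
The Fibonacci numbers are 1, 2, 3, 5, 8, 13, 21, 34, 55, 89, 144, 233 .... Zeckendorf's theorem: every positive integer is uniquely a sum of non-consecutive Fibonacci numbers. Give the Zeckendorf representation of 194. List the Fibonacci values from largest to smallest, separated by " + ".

144 + 34 + 13 + 3

Greedily peel off the largest Fibonacci term at each step:
subtract 144 from 194: 50 remains
subtract 34 from 50: 16 remains
subtract 13 from 16: 3 remains
subtract 3 from 3: 0 remains
So 194 = 144 + 34 + 13 + 3, with no two terms consecutive in the sequence.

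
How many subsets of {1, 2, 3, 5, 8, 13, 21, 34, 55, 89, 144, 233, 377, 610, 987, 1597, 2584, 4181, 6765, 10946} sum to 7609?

33

Starting from the Zeckendorf form and repeatedly splitting a term F_k into F_{k−1} + F_{k−2} (when neither is already used) reaches every representation.
7609 = 6765+610+233+1 = 6765+610+144+89+1 = 4181+2584+610+233+1 = 6765+610+144+55+34+1 = … (29 more), for 33 in all.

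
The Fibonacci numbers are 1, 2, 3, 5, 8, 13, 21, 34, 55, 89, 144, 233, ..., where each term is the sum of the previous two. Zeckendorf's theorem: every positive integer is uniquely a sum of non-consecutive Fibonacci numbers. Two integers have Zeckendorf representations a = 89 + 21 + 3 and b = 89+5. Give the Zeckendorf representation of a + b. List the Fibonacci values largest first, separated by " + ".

The two numbers are 113 and 94, so their sum is 207.
Greedily peel off the largest Fibonacci term at each step:
largest Fibonacci ≤ 207 is 144; 207 − 144 = 63
largest Fibonacci ≤ 63 is 55; 63 − 55 = 8
largest Fibonacci ≤ 8 is 8; 8 − 8 = 0

144 + 55 + 8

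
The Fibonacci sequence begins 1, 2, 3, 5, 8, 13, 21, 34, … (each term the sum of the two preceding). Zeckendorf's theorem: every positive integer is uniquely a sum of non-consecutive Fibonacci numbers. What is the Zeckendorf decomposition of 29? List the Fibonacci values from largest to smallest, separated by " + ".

take 21 (≤ 29); 29 − 21 = 8
take 8 (≤ 8); 8 − 8 = 0
So 29 = 21 + 8, with no two terms consecutive in the sequence.

21 + 8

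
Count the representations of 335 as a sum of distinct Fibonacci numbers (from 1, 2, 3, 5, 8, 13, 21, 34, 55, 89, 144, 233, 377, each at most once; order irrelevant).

Each representation comes from the Zeckendorf form by replacing some F_k with F_{k−1} + F_{k−2} where possible.
335 = 233+89+13 = 233+89+8+5 = 233+55+34+13 = 233+89+8+3+2 = 233+55+34+8+5 = … (8 more), for 13 in all.

13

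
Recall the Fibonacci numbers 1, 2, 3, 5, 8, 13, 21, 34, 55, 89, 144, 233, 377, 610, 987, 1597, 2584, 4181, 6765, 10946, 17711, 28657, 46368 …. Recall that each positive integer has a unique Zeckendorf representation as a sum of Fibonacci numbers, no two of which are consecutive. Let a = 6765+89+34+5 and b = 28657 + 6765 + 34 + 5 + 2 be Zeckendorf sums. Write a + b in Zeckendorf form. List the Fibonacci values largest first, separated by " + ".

28657 + 10946 + 2584 + 144 + 21 + 3 + 1

The two numbers are 6893 and 35463, so their sum is 42356.
Greedily peel off the largest Fibonacci term at each step:
28657 ≤ 42356 < 46368, so take 28657; remainder 13699
10946 ≤ 13699 < 17711, so take 10946; remainder 2753
2584 ≤ 2753 < 4181, so take 2584; remainder 169
144 ≤ 169 < 233, so take 144; remainder 25
21 ≤ 25 < 34, so take 21; remainder 4
3 ≤ 4 < 5, so take 3; remainder 1
1 ≤ 1 < 2, so take 1; remainder 0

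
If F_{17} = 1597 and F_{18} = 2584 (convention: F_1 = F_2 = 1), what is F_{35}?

9227465

By F_{2k+1} = F_k² + F_{k+1}²: F_{35} = 1597² + 2584² = 2550409 + 6677056 = 9227465.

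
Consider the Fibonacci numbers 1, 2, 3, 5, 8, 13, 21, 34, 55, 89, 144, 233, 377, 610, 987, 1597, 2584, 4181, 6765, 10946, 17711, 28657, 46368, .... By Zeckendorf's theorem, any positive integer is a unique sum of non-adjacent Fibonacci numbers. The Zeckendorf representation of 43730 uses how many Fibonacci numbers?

Greedily peel off the largest Fibonacci term at each step:
largest Fibonacci ≤ 43730 is 28657; 43730 − 28657 = 15073
largest Fibonacci ≤ 15073 is 10946; 15073 − 10946 = 4127
largest Fibonacci ≤ 4127 is 2584; 4127 − 2584 = 1543
largest Fibonacci ≤ 1543 is 987; 1543 − 987 = 556
largest Fibonacci ≤ 556 is 377; 556 − 377 = 179
largest Fibonacci ≤ 179 is 144; 179 − 144 = 35
largest Fibonacci ≤ 35 is 34; 35 − 34 = 1
largest Fibonacci ≤ 1 is 1; 1 − 1 = 0
43730 = 28657 + 10946 + 2584 + 987 + 377 + 144 + 34 + 1, which has 8 terms.

8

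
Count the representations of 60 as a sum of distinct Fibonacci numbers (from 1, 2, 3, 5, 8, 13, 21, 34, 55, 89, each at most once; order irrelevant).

6

Each representation comes from the Zeckendorf form by replacing some F_k with F_{k−1} + F_{k−2} where possible.
60 = 55+5 = 55+3+2 = 34+21+5 = … (3 more), for 6 in all.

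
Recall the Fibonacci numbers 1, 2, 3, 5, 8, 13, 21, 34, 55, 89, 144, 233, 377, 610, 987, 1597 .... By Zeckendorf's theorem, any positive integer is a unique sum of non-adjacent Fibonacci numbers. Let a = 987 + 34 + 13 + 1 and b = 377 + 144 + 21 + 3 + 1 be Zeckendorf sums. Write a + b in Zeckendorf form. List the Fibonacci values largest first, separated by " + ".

The two numbers are 1035 and 546, so their sum is 1581.
Greedy algorithm:
subtract 987 from 1581: 594 remains
subtract 377 from 594: 217 remains
subtract 144 from 217: 73 remains
subtract 55 from 73: 18 remains
subtract 13 from 18: 5 remains
subtract 5 from 5: 0 remains

987 + 377 + 144 + 55 + 13 + 5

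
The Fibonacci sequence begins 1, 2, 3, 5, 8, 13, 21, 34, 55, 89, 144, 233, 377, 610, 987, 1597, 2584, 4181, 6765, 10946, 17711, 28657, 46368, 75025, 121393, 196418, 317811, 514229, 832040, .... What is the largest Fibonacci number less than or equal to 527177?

514229 ≤ 527177 < 832040, so the largest Fibonacci number not exceeding 527177 is 514229.

514229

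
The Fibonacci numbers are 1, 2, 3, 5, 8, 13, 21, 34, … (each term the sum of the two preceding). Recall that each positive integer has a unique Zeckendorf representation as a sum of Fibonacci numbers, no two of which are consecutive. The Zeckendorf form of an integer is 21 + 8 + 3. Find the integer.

21 + 8 + 3 = 32.

32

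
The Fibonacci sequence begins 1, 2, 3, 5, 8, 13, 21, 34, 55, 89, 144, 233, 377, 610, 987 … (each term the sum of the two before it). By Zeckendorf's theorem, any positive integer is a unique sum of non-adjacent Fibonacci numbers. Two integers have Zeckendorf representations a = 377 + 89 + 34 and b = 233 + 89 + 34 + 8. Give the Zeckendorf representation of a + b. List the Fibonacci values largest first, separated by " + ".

The two numbers are 500 and 364, so their sum is 864.
Greedily peel off the largest Fibonacci term at each step:
take 610 (≤ 864); 864 − 610 = 254
take 233 (≤ 254); 254 − 233 = 21
take 21 (≤ 21); 21 − 21 = 0

610 + 233 + 21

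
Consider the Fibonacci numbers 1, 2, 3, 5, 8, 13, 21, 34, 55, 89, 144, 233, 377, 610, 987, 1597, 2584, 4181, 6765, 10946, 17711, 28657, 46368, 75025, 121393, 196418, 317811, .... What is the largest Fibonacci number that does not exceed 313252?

196418 ≤ 313252 < 317811, so the largest Fibonacci number not exceeding 313252 is 196418.

196418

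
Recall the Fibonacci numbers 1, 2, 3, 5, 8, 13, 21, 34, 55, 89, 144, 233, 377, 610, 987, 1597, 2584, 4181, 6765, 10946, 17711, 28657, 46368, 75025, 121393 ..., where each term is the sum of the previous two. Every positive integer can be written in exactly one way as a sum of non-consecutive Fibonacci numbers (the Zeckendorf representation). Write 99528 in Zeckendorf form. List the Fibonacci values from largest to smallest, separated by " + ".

Greedily peel off the largest Fibonacci term at each step:
99528 − 75025 = 24503
24503 − 17711 = 6792
6792 − 6765 = 27
27 − 21 = 6
6 − 5 = 1
1 − 1 = 0
So 99528 = 75025 + 17711 + 6765 + 21 + 5 + 1, with no two terms consecutive in the sequence.

75025 + 17711 + 6765 + 21 + 5 + 1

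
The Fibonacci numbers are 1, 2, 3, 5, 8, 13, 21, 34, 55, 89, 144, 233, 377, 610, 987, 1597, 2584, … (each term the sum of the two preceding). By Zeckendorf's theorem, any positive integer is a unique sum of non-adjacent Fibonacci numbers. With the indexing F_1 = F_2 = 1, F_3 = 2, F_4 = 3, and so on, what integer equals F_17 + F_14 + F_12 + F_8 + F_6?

F_17 + F_14 + F_12 + F_8 + F_6 = 1597 + 377 + 144 + 21 + 8 = 2147.

2147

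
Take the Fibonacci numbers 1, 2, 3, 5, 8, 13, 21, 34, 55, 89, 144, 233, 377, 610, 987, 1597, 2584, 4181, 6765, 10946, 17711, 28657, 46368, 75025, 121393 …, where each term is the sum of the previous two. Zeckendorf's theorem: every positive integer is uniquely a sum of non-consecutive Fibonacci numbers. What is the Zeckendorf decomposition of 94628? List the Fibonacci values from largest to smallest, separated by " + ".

75025 ≤ 94628 < 121393, so take 75025; remainder 19603
17711 ≤ 19603 < 28657, so take 17711; remainder 1892
1597 ≤ 1892 < 2584, so take 1597; remainder 295
233 ≤ 295 < 377, so take 233; remainder 62
55 ≤ 62 < 89, so take 55; remainder 7
5 ≤ 7 < 8, so take 5; remainder 2
2 ≤ 2 < 3, so take 2; remainder 0
So 94628 = 75025 + 17711 + 1597 + 233 + 55 + 5 + 2, with no two terms consecutive in the sequence.

75025 + 17711 + 1597 + 233 + 55 + 5 + 2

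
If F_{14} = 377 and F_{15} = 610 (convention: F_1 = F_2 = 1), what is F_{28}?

By the doubling identity F_{2k} = F_k(2F_{k+1} − F_k): F_{28} = 377·(2·610 − 377) = 377·843 = 317811.

317811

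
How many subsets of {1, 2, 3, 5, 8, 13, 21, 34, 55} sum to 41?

Each representation comes from the Zeckendorf form by replacing some F_k with F_{k−1} + F_{k−2} where possible.
41 = 34+5+2 = 21+13+5+2 — 2 representations.

2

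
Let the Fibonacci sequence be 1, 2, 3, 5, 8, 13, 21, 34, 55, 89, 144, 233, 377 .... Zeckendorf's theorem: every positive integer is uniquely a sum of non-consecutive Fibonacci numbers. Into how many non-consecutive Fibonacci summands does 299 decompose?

Greedy algorithm:
233 ≤ 299 < 377, so take 233; remainder 66
55 ≤ 66 < 89, so take 55; remainder 11
8 ≤ 11 < 13, so take 8; remainder 3
3 ≤ 3 < 5, so take 3; remainder 0
299 = 233 + 55 + 8 + 3, which has 4 terms.

4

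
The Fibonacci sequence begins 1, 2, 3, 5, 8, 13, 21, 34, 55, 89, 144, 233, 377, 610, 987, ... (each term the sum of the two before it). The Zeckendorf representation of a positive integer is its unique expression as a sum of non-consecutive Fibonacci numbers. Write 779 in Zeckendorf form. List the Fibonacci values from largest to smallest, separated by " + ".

Greedily peel off the largest Fibonacci term at each step:
610 ≤ 779 < 987, so take 610; remainder 169
144 ≤ 169 < 233, so take 144; remainder 25
21 ≤ 25 < 34, so take 21; remainder 4
3 ≤ 4 < 5, so take 3; remainder 1
1 ≤ 1 < 2, so take 1; remainder 0
So 779 = 610 + 144 + 21 + 3 + 1, with no two terms consecutive in the sequence.

610 + 144 + 21 + 3 + 1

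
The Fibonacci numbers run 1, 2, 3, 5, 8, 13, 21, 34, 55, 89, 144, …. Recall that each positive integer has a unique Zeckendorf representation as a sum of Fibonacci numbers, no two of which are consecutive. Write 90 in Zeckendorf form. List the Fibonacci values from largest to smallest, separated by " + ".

90 − 89 = 1
1 − 1 = 0
So 90 = 89 + 1, with no two terms consecutive in the sequence.

89 + 1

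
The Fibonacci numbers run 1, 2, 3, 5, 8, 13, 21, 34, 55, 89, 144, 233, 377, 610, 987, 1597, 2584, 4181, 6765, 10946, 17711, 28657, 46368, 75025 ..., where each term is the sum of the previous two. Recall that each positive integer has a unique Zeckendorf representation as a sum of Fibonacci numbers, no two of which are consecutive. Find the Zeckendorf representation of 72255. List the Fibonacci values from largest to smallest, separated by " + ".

46368 + 17711 + 6765 + 987 + 377 + 34 + 13

Repeatedly subtract the largest Fibonacci number that fits:
take 46368 (≤ 72255); 72255 − 46368 = 25887
take 17711 (≤ 25887); 25887 − 17711 = 8176
take 6765 (≤ 8176); 8176 − 6765 = 1411
take 987 (≤ 1411); 1411 − 987 = 424
take 377 (≤ 424); 424 − 377 = 47
take 34 (≤ 47); 47 − 34 = 13
take 13 (≤ 13); 13 − 13 = 0
So 72255 = 46368 + 17711 + 6765 + 987 + 377 + 34 + 13, with no two terms consecutive in the sequence.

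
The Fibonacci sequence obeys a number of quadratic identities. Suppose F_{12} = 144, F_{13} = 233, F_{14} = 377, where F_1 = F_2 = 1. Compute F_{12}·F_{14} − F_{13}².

-1

144·377 − 233² = 54288 − 54289 = -1. (Cassini's identity: F_{k−1}F_{k+1} − F_k² = (−1)^k.)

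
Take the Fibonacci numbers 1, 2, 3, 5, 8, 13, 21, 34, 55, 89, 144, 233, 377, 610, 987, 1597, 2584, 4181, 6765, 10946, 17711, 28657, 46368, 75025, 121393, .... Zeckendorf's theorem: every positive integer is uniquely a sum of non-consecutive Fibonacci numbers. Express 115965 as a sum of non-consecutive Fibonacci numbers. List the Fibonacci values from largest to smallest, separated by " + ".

75025 + 28657 + 10946 + 987 + 233 + 89 + 21 + 5 + 2

Greedy algorithm:
115965 − 75025 = 40940
40940 − 28657 = 12283
12283 − 10946 = 1337
1337 − 987 = 350
350 − 233 = 117
117 − 89 = 28
28 − 21 = 7
7 − 5 = 2
2 − 2 = 0
So 115965 = 75025 + 28657 + 10946 + 987 + 233 + 89 + 21 + 5 + 2, with no two terms consecutive in the sequence.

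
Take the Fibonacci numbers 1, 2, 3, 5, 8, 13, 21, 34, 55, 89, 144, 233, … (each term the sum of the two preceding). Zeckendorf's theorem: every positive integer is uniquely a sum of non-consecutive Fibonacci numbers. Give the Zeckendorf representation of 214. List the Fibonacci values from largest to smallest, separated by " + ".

144 + 55 + 13 + 2

Repeatedly subtract the largest Fibonacci number that fits:
144 ≤ 214 < 233, so take 144; remainder 70
55 ≤ 70 < 89, so take 55; remainder 15
13 ≤ 15 < 21, so take 13; remainder 2
2 ≤ 2 < 3, so take 2; remainder 0
So 214 = 144 + 55 + 13 + 2, with no two terms consecutive in the sequence.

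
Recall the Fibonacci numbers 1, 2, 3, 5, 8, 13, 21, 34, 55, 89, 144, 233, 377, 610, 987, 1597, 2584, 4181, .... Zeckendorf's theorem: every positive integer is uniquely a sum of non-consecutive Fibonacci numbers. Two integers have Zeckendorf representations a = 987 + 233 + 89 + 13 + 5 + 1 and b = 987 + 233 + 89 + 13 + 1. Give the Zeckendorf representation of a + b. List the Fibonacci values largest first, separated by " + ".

2584 + 55 + 8 + 3 + 1

The two numbers are 1328 and 1323, so their sum is 2651.
take 2584 (≤ 2651); 2651 − 2584 = 67
take 55 (≤ 67); 67 − 55 = 12
take 8 (≤ 12); 12 − 8 = 4
take 3 (≤ 4); 4 − 3 = 1
take 1 (≤ 1); 1 − 1 = 0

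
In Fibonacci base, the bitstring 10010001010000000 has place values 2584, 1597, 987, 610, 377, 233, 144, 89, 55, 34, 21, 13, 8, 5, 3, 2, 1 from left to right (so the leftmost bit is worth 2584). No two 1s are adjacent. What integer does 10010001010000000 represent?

3317

Summing the place values of the 1 bits: 2584 + 610 + 89 + 34 = 3317.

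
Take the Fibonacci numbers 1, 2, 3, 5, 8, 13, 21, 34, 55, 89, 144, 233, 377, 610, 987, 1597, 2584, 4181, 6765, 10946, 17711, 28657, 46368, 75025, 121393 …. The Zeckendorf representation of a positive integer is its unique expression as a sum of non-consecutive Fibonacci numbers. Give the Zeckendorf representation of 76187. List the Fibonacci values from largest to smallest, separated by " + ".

75025 + 987 + 144 + 21 + 8 + 2

76187 − 75025 = 1162
1162 − 987 = 175
175 − 144 = 31
31 − 21 = 10
10 − 8 = 2
2 − 2 = 0
So 76187 = 75025 + 987 + 144 + 21 + 8 + 2, with no two terms consecutive in the sequence.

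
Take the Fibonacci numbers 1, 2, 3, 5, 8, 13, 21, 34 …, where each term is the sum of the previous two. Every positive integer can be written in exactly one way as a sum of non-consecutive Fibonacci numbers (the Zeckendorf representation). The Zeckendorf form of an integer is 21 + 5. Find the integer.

26

21 + 5 = 26.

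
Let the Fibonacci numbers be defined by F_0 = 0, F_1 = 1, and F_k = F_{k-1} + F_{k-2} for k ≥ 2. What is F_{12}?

144

Iterating the recurrence up to F_{6} = 8 and F_{5} = 5:
F_{7} = F_{6} + F_{5} = 8 + 5 = 13
F_{8} = F_{7} + F_{6} = 13 + 8 = 21
F_{9} = F_{8} + F_{7} = 21 + 13 = 34
F_{10} = F_{9} + F_{8} = 34 + 21 = 55
F_{11} = F_{10} + F_{9} = 55 + 34 = 89
F_{12} = F_{11} + F_{10} = 89 + 55 = 144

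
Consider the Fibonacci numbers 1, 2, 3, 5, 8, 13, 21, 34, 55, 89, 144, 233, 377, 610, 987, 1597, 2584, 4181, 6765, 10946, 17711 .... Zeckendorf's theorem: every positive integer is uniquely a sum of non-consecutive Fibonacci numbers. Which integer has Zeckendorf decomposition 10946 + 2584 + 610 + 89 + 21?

14250

10946 + 2584 + 610 + 89 + 21 = 14250.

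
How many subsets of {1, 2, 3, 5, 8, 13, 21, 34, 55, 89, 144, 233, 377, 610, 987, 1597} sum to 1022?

1022 = 987+34+1 = 987+21+13+1 = 610+377+34+1 = 987+21+8+5+1 = 610+377+21+13+1 = … (11 more), for 16 in all.

16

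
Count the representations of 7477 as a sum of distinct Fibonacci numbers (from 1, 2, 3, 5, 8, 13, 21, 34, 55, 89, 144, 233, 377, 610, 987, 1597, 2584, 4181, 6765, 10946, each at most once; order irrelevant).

Each representation comes from the Zeckendorf form by replacing some F_k with F_{k−1} + F_{k−2} where possible.
7477 = 6765+610+89+13 = 6765+610+89+8+5 = 6765+610+55+34+13 = 6765+377+233+89+13 = 6765+610+89+8+3+2 = … (58 more), for 63 in all.

63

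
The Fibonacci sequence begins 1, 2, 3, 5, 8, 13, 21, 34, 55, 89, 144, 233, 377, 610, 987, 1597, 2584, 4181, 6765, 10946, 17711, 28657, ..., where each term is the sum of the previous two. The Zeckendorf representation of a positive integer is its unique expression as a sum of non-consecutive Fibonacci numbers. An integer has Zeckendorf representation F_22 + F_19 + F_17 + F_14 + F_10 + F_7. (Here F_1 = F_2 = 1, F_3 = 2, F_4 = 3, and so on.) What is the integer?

F_22 + F_19 + F_17 + F_14 + F_10 + F_7 = 17711 + 4181 + 1597 + 377 + 55 + 13 = 23934.

23934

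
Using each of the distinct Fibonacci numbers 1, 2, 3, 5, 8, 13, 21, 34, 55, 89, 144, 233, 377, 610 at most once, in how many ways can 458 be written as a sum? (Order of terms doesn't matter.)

14

Starting from the Zeckendorf form and repeatedly splitting a term F_k into F_{k−1} + F_{k−2} (when neither is already used) reaches every representation.
458 = 377+55+21+5 = 377+55+21+3+2 = 377+55+13+8+5 = 233+144+55+21+5 = … (10 more), for 14 in all.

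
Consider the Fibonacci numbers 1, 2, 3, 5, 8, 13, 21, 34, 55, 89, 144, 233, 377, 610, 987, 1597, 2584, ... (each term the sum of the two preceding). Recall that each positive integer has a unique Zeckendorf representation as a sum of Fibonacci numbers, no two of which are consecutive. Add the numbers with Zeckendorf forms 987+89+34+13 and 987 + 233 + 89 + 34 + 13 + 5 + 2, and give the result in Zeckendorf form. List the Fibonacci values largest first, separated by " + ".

The two numbers are 1123 and 1363, so their sum is 2486.
Greedily peel off the largest Fibonacci term at each step:
largest Fibonacci ≤ 2486 is 1597; 2486 − 1597 = 889
largest Fibonacci ≤ 889 is 610; 889 − 610 = 279
largest Fibonacci ≤ 279 is 233; 279 − 233 = 46
largest Fibonacci ≤ 46 is 34; 46 − 34 = 12
largest Fibonacci ≤ 12 is 8; 12 − 8 = 4
largest Fibonacci ≤ 4 is 3; 4 − 3 = 1
largest Fibonacci ≤ 1 is 1; 1 − 1 = 0

1597 + 610 + 233 + 34 + 8 + 3 + 1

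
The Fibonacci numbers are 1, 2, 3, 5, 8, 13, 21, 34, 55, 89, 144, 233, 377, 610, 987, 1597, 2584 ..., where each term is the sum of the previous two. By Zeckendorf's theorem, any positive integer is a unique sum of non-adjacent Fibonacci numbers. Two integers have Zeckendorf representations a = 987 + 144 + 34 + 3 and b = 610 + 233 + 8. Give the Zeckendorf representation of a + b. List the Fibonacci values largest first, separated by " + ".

The two numbers are 1168 and 851, so their sum is 2019.
Greedy algorithm:
1597 ≤ 2019 < 2584, so take 1597; remainder 422
377 ≤ 422 < 610, so take 377; remainder 45
34 ≤ 45 < 55, so take 34; remainder 11
8 ≤ 11 < 13, so take 8; remainder 3
3 ≤ 3 < 5, so take 3; remainder 0

1597 + 377 + 34 + 8 + 3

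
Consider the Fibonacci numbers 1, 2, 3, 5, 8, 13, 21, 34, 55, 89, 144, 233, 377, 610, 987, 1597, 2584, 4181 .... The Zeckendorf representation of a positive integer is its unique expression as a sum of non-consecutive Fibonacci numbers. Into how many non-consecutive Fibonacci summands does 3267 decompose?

Greedy algorithm:
take 2584 (≤ 3267); 3267 − 2584 = 683
take 610 (≤ 683); 683 − 610 = 73
take 55 (≤ 73); 73 − 55 = 18
take 13 (≤ 18); 18 − 13 = 5
take 5 (≤ 5); 5 − 5 = 0
3267 = 2584 + 610 + 55 + 13 + 5, which has 5 terms.

5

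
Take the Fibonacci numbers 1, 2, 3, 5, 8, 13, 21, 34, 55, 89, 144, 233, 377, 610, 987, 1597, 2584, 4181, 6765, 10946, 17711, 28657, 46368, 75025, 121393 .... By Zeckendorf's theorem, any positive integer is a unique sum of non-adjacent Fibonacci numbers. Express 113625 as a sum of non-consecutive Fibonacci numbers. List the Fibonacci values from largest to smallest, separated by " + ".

113625 − 75025 = 38600
38600 − 28657 = 9943
9943 − 6765 = 3178
3178 − 2584 = 594
594 − 377 = 217
217 − 144 = 73
73 − 55 = 18
18 − 13 = 5
5 − 5 = 0
So 113625 = 75025 + 28657 + 6765 + 2584 + 377 + 144 + 55 + 13 + 5, with no two terms consecutive in the sequence.

75025 + 28657 + 6765 + 2584 + 377 + 144 + 55 + 13 + 5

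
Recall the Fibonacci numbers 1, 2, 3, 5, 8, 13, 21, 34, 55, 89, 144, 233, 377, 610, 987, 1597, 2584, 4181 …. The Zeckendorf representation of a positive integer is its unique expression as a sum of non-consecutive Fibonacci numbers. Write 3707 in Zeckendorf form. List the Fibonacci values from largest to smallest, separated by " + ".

2584 + 987 + 89 + 34 + 13

Greedy algorithm:
2584 ≤ 3707 < 4181, so take 2584; remainder 1123
987 ≤ 1123 < 1597, so take 987; remainder 136
89 ≤ 136 < 144, so take 89; remainder 47
34 ≤ 47 < 55, so take 34; remainder 13
13 ≤ 13 < 21, so take 13; remainder 0
So 3707 = 2584 + 987 + 89 + 34 + 13, with no two terms consecutive in the sequence.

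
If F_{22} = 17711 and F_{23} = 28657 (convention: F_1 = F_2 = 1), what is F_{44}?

By the doubling identity F_{2k} = F_k(2F_{k+1} − F_k): F_{44} = 17711·(2·28657 − 17711) = 17711·39603 = 701408733.

701408733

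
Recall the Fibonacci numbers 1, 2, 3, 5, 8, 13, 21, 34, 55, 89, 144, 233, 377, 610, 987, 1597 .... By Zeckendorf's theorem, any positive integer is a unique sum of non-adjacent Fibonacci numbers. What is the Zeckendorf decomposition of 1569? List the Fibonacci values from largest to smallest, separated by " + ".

1569: greatest Fibonacci not exceeding it is 987, leaving 582
582: greatest Fibonacci not exceeding it is 377, leaving 205
205: greatest Fibonacci not exceeding it is 144, leaving 61
61: greatest Fibonacci not exceeding it is 55, leaving 6
6: greatest Fibonacci not exceeding it is 5, leaving 1
1: greatest Fibonacci not exceeding it is 1, leaving 0
So 1569 = 987 + 377 + 144 + 55 + 5 + 1, with no two terms consecutive in the sequence.

987 + 377 + 144 + 55 + 5 + 1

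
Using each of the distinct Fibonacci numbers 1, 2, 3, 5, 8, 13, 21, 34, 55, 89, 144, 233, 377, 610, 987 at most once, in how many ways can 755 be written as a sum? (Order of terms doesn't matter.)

10

Starting from the Zeckendorf form and repeatedly splitting a term F_k into F_{k−1} + F_{k−2} (when neither is already used) reaches every representation.
755 = 610+144+1 = 610+89+55+1 = 377+233+144+1 = 610+89+34+21+1 = … (6 more), for 10 in all.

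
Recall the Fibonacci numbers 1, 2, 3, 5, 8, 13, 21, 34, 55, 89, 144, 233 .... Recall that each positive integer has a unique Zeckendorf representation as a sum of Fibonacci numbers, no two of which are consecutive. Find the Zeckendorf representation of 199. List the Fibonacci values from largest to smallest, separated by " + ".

144 + 55

199 − 144 = 55
55 − 55 = 0
So 199 = 144 + 55, with no two terms consecutive in the sequence.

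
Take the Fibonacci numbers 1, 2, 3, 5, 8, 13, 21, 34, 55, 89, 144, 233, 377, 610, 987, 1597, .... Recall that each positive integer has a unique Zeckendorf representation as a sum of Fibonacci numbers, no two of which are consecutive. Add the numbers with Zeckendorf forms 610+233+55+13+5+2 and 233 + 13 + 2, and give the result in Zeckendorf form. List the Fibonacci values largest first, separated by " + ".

The two numbers are 918 and 248, so their sum is 1166.
largest Fibonacci ≤ 1166 is 987; 1166 − 987 = 179
largest Fibonacci ≤ 179 is 144; 179 − 144 = 35
largest Fibonacci ≤ 35 is 34; 35 − 34 = 1
largest Fibonacci ≤ 1 is 1; 1 − 1 = 0

987 + 144 + 34 + 1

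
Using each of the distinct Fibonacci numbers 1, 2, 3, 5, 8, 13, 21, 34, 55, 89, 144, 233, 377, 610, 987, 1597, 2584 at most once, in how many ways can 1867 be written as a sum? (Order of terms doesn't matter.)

Starting from the Zeckendorf form and repeatedly splitting a term F_k into F_{k−1} + F_{k−2} (when neither is already used) reaches every representation.
1867 = 1597+233+34+3 = 1597+233+34+2+1 = 1597+233+21+13+3 = … (39 more), for 42 in all.

42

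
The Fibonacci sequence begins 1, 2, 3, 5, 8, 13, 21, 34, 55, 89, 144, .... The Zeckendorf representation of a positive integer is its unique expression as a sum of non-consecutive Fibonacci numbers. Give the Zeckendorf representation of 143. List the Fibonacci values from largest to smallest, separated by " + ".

89 + 34 + 13 + 5 + 2

Repeatedly subtract the largest Fibonacci number that fits:
take 89 (≤ 143); 143 − 89 = 54
take 34 (≤ 54); 54 − 34 = 20
take 13 (≤ 20); 20 − 13 = 7
take 5 (≤ 7); 7 − 5 = 2
take 2 (≤ 2); 2 − 2 = 0
So 143 = 89 + 34 + 13 + 5 + 2, with no two terms consecutive in the sequence.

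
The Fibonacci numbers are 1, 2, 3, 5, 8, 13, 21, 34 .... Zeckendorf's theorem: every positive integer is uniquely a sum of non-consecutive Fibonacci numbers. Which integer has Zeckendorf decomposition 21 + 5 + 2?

28

21 + 5 + 2 = 28.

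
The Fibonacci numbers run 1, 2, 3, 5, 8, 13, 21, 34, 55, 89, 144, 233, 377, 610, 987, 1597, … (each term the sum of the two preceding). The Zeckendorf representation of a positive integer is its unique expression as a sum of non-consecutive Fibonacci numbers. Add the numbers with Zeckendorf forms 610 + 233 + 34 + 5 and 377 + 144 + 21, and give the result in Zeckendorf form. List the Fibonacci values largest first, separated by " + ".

987 + 377 + 55 + 5

The two numbers are 882 and 542, so their sum is 1424.
Greedily peel off the largest Fibonacci term at each step:
1424: greatest Fibonacci not exceeding it is 987, leaving 437
437: greatest Fibonacci not exceeding it is 377, leaving 60
60: greatest Fibonacci not exceeding it is 55, leaving 5
5: greatest Fibonacci not exceeding it is 5, leaving 0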